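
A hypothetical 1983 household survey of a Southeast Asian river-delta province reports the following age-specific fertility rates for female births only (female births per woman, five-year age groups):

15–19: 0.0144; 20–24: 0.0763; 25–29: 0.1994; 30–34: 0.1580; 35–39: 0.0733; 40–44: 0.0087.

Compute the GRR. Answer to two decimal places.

Sum of female ASFRs = 0.0144 + 0.0763 + 0.1994 + 0.1580 + 0.0733 + 0.0087 = 0.5301
GRR = 5 × 0.5301 = 2.6505

2.65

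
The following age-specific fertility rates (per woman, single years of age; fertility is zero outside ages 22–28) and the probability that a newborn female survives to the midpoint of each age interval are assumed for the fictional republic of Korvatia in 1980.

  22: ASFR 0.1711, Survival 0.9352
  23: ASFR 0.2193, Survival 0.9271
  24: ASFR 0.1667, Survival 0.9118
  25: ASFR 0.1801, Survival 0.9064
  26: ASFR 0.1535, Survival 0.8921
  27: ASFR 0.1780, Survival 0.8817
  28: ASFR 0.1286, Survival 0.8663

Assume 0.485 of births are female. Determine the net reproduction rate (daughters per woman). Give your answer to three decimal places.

0.526

Proportion female at birth = 0.485.
Survival-weighted fertility by age (1·fₓ·Sₓ):
  22: 1 × 0.1711 × 0.9352 = 0.16001
  23: 1 × 0.2193 × 0.9271 = 0.20331
  24: 1 × 0.1667 × 0.9118 = 0.15200
  25: 1 × 0.1801 × 0.9064 = 0.16324
  26: 1 × 0.1535 × 0.8921 = 0.13694
  27: 1 × 0.1780 × 0.8817 = 0.15694
  28: 1 × 0.1286 × 0.8663 = 0.11141
Sum = 1.08385
NRR = 0.485 × 1.08385 = 0.52567
NRR < 1, so the cohort does not fully replace itself.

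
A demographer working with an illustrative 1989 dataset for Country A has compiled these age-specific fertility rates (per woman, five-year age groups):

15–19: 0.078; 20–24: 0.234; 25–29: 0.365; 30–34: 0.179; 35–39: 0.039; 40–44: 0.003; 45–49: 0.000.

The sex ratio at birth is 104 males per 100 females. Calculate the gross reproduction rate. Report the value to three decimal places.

Proportion female at birth = 100 / (100 + 104) = 0.49020.
Sum of ASFRs = 0.078 + 0.234 + 0.365 + 0.179 + 0.039 + 0.003 + 0.000 = 0.898
TFR = 5 × 0.898 = 4.49
GRR = 0.49020 × 4.49 = 2.20100

2.201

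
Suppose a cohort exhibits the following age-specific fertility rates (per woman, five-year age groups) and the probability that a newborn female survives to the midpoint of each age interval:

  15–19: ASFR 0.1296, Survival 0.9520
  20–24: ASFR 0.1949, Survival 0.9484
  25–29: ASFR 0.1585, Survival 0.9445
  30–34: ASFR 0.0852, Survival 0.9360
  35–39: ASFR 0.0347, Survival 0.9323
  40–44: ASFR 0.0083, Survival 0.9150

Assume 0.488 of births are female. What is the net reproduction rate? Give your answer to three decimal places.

Proportion female at birth = 0.488.
Survival-weighted fertility by age (5·fₓ·Sₓ):
  15–19: 5 × 0.1296 × 0.9520 = 0.61690
  20–24: 5 × 0.1949 × 0.9484 = 0.92422
  25–29: 5 × 0.1585 × 0.9445 = 0.74852
  30–34: 5 × 0.0852 × 0.9360 = 0.39874
  35–39: 5 × 0.0347 × 0.9323 = 0.16175
  40–44: 5 × 0.0083 × 0.9150 = 0.03797
Sum = 2.88810
NRR = 0.488 × 2.88810 = 1.40939
An NRR exceeding 1 indicates intrinsic growth under these rates.

1.409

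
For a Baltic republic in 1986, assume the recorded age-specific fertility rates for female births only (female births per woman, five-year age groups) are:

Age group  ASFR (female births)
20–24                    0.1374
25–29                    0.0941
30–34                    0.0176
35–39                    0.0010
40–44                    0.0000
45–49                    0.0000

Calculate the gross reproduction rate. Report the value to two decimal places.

1.25

Sum of female ASFRs = 0.1374 + 0.0941 + 0.0176 + 0.0010 + 0.0000 + 0.0000 = 0.2501
GRR = 5 × 0.2501 = 1.2505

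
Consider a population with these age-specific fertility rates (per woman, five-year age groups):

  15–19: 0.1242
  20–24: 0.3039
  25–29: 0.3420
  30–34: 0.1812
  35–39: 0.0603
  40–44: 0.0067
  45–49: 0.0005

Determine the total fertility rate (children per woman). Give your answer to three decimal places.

Sum of ASFRs = 0.1242 + 0.3039 + 0.3420 + 0.1812 + 0.0603 + 0.0067 + 0.0005 = 1.0188
TFR = 5 × 1.0188 = 5.094

5.094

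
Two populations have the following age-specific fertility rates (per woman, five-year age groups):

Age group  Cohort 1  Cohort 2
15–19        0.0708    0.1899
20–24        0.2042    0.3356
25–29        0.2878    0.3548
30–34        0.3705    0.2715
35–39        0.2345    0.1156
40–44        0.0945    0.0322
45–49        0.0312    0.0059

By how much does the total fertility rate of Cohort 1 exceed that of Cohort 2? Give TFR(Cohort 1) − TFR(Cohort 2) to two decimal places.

Cohort 1:
  Sum of ASFRs = 0.0708 + 0.2042 + 0.2878 + 0.3705 + 0.2345 + 0.0945 + 0.0312 = 1.2935
  TFR = 5 × 1.2935 = 6.4675
Cohort 2:
  Sum of ASFRs = 0.1899 + 0.3356 + 0.3548 + 0.2715 + 0.1156 + 0.0322 + 0.0059 = 1.3055
  TFR = 5 × 1.3055 = 6.5275
Difference = 6.4675 − 6.5275 = -0.06

-0.06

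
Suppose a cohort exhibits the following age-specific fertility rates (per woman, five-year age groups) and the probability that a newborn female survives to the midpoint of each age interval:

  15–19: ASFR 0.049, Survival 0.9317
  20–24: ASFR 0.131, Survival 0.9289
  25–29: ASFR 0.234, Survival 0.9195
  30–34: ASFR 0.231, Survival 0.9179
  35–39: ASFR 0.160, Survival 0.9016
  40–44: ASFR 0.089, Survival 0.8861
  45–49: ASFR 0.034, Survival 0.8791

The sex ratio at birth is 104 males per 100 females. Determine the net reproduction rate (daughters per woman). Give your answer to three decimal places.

Proportion female at birth = 100 / (100 + 104) = 0.49020.
Survival-weighted fertility by age (5·fₓ·Sₓ):
  15–19: 5 × 0.049 × 0.9317 = 0.22827
  20–24: 5 × 0.131 × 0.9289 = 0.60843
  25–29: 5 × 0.234 × 0.9195 = 1.07582
  30–34: 5 × 0.231 × 0.9179 = 1.06017
  35–39: 5 × 0.160 × 0.9016 = 0.72128
  40–44: 5 × 0.089 × 0.8861 = 0.39431
  45–49: 5 × 0.034 × 0.8791 = 0.14945
Sum = 4.23773
NRR = 0.49020 × 4.23773 = 2.07734

2.077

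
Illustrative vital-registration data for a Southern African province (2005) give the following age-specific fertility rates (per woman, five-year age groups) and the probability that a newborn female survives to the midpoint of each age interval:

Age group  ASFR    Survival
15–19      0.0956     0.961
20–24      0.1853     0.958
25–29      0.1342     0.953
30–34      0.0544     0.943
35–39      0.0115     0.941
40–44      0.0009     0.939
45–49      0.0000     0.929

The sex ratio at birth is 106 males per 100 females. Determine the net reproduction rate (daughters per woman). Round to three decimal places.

Proportion female at birth = 100 / (100 + 106) = 0.48544.
Per-age-group product (5 × ASFR × survival probability):
  15–19: 5 × 0.0956 × 0.961 = 0.45936
  20–24: 5 × 0.1853 × 0.958 = 0.88759
  25–29: 5 × 0.1342 × 0.953 = 0.63946
  30–34: 5 × 0.0544 × 0.943 = 0.25650
  35–39: 5 × 0.0115 × 0.941 = 0.05411
  40–44: 5 × 0.0009 × 0.939 = 0.00423
  45–49: 5 × 0.0000 × 0.929 = 0.00000
Sum = 2.30125
NRR = 0.48544 × 2.30125 = 1.11712

1.117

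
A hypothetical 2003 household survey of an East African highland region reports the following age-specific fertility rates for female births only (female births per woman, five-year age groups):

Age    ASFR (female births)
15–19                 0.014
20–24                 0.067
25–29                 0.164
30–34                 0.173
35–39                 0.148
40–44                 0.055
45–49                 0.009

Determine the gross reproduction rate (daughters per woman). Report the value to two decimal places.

3.15

Sum of female ASFRs = 0.014 + 0.067 + 0.164 + 0.173 + 0.148 + 0.055 + 0.009 = 0.630
GRR = 5 × 0.630 = 3.15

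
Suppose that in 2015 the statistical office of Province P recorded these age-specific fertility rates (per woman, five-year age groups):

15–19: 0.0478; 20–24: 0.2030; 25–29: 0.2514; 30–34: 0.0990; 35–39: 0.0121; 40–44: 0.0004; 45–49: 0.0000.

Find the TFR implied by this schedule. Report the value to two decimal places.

3.07

Sum of ASFRs = 0.0478 + 0.2030 + 0.2514 + 0.0990 + 0.0121 + 0.0004 + 0.0000 = 0.6137
TFR = 5 × 0.6137 = 3.0685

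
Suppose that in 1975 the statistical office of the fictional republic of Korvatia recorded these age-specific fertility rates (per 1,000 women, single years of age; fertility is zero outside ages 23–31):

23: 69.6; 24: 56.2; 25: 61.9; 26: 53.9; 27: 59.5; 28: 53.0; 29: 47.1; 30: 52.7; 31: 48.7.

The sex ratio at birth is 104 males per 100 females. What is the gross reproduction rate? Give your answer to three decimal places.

Proportion female at birth = 100 / (100 + 104) = 0.49020.
Sum of ASFRs = 69.6 + 56.2 + 61.9 + 53.9 + 59.5 + 53.0 + 47.1 + 52.7 + 48.7 = 502.6
TFR = 502.6 / 1000 = 0.5026
GRR = 0.49020 × 0.5026 = 0.24637

0.246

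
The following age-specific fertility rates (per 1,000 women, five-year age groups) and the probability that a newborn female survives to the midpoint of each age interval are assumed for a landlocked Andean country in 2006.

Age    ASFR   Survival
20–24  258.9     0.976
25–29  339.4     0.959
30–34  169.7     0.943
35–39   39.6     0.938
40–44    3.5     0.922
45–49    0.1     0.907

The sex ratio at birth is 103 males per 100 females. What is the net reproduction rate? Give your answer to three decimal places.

Proportion female at birth = 100 / (100 + 103) = 0.49261.
Weighting each age-specific rate by interval width and survival:
  20–24: 5 × 258.9/1000 × 0.976 = 1.26343
  25–29: 5 × 339.4/1000 × 0.959 = 1.62742
  30–34: 5 × 169.7/1000 × 0.943 = 0.80014
  35–39: 5 × 39.6/1000 × 0.938 = 0.18572
  40–44: 5 × 3.5/1000 × 0.922 = 0.01614
  45–49: 5 × 0.1/1000 × 0.907 = 0.00045
Sum = 3.89330
NRR = 0.49261 × 3.89330 = 1.91788

1.918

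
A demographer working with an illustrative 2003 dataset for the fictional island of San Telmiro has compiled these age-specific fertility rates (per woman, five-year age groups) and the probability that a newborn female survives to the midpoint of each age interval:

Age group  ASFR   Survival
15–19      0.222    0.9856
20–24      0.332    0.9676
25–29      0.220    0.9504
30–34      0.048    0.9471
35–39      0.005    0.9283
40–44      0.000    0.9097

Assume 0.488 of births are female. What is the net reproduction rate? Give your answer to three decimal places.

1.950

Proportion female at birth = 0.488.
Survival-weighted fertility by age (5·fₓ·Sₓ):
  15–19: 5 × 0.222 × 0.9856 = 1.09402
  20–24: 5 × 0.332 × 0.9676 = 1.60622
  25–29: 5 × 0.220 × 0.9504 = 1.04544
  30–34: 5 × 0.048 × 0.9471 = 0.22730
  35–39: 5 × 0.005 × 0.9283 = 0.02321
  40–44: 5 × 0.000 × 0.9097 = 0.00000
Sum = 3.99619
NRR = 0.488 × 3.99619 = 1.95014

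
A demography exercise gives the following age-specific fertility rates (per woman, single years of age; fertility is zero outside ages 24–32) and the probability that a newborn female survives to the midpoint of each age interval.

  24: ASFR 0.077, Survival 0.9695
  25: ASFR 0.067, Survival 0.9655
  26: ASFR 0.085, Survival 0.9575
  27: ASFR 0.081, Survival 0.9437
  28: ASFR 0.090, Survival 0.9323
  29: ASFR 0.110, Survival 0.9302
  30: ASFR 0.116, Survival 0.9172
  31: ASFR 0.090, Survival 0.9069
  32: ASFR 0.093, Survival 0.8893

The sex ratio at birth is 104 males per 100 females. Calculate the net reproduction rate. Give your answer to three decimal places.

0.370

Proportion female at birth = 100 / (100 + 104) = 0.49020.
Weighting each age-specific rate by interval width and survival:
  24: 1 × 0.077 × 0.9695 = 0.07465
  25: 1 × 0.067 × 0.9655 = 0.06469
  26: 1 × 0.085 × 0.9575 = 0.08139
  27: 1 × 0.081 × 0.9437 = 0.07644
  28: 1 × 0.090 × 0.9323 = 0.08391
  29: 1 × 0.110 × 0.9302 = 0.10232
  30: 1 × 0.116 × 0.9172 = 0.10640
  31: 1 × 0.090 × 0.9069 = 0.08162
  32: 1 × 0.093 × 0.8893 = 0.08270
Sum = 0.75412
NRR = 0.49020 × 0.75412 = 0.36967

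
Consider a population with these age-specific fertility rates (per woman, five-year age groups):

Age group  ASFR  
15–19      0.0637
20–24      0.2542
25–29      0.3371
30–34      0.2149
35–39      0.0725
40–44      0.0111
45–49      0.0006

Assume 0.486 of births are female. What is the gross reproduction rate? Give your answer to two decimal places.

Proportion female at birth = 0.486.
Sum of ASFRs = 0.0637 + 0.2542 + 0.3371 + 0.2149 + 0.0725 + 0.0111 + 0.0006 = 0.9541
TFR = 5 × 0.9541 = 4.7705
GRR = 0.486 × 4.7705 = 2.31846

2.32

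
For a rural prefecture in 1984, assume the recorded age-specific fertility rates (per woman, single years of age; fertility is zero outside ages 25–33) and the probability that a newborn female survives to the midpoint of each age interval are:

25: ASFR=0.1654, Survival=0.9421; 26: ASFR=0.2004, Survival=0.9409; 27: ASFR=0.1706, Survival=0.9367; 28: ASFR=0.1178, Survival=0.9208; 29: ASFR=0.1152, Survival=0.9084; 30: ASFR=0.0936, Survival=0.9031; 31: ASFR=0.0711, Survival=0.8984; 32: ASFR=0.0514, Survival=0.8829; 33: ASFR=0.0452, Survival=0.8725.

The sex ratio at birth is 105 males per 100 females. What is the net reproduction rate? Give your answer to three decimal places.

0.464

Proportion female at birth = 100 / (100 + 105) = 0.48780.
Weighting each age-specific rate by interval width and survival:
  25: 1 × 0.1654 × 0.9421 = 0.15582
  26: 1 × 0.2004 × 0.9409 = 0.18856
  27: 1 × 0.1706 × 0.9367 = 0.15980
  28: 1 × 0.1178 × 0.9208 = 0.10847
  29: 1 × 0.1152 × 0.9084 = 0.10465
  30: 1 × 0.0936 × 0.9031 = 0.08453
  31: 1 × 0.0711 × 0.8984 = 0.06388
  32: 1 × 0.0514 × 0.8829 = 0.04538
  33: 1 × 0.0452 × 0.8725 = 0.03944
Sum = 0.95053
NRR = 0.48780 × 0.95053 = 0.46367
NRR < 1, so the cohort does not fully replace itself.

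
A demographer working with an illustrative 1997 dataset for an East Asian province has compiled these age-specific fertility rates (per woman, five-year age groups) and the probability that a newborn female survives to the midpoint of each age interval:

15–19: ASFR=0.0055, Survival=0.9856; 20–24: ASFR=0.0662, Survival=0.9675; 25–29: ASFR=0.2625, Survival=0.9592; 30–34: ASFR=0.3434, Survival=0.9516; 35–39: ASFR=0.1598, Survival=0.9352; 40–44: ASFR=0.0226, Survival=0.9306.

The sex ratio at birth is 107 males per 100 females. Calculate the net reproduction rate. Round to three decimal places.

Proportion female at birth = 100 / (100 + 107) = 0.48309.
Weighting each age-specific rate by interval width and survival:
  15–19: 5 × 0.0055 × 0.9856 = 0.02710
  20–24: 5 × 0.0662 × 0.9675 = 0.32024
  25–29: 5 × 0.2625 × 0.9592 = 1.25895
  30–34: 5 × 0.3434 × 0.9516 = 1.63390
  35–39: 5 × 0.1598 × 0.9352 = 0.74722
  40–44: 5 × 0.0226 × 0.9306 = 0.10516
Sum = 4.09257
NRR = 0.48309 × 4.09257 = 1.97708

1.977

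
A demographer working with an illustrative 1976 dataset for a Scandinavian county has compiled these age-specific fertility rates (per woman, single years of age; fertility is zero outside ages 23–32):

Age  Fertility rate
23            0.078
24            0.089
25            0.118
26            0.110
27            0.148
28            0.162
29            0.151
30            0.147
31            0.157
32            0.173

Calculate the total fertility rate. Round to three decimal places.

Sum of ASFRs = 0.078 + 0.089 + 0.118 + 0.110 + 0.148 + 0.162 + 0.151 + 0.147 + 0.157 + 0.173 = 1.333
TFR = 1.333

1.333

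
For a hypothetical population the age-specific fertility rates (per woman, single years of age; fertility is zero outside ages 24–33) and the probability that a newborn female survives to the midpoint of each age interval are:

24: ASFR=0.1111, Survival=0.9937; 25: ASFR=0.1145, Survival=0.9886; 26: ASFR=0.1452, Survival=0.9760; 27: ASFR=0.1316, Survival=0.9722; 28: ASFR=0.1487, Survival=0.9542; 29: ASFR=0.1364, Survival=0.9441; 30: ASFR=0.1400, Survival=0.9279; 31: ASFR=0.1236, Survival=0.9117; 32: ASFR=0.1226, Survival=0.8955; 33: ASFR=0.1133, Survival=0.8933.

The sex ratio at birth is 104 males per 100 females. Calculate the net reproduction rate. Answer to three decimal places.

Proportion female at birth = 100 / (100 + 104) = 0.49020.
Weighting each age-specific rate by interval width and survival:
  24: 1 × 0.1111 × 0.9937 = 0.11040
  25: 1 × 0.1145 × 0.9886 = 0.11319
  26: 1 × 0.1452 × 0.9760 = 0.14172
  27: 1 × 0.1316 × 0.9722 = 0.12794
  28: 1 × 0.1487 × 0.9542 = 0.14189
  29: 1 × 0.1364 × 0.9441 = 0.12878
  30: 1 × 0.1400 × 0.9279 = 0.12991
  31: 1 × 0.1236 × 0.9117 = 0.11269
  32: 1 × 0.1226 × 0.8955 = 0.10979
  33: 1 × 0.1133 × 0.8933 = 0.10121
Sum = 1.21752
NRR = 0.49020 × 1.21752 = 0.59683

0.597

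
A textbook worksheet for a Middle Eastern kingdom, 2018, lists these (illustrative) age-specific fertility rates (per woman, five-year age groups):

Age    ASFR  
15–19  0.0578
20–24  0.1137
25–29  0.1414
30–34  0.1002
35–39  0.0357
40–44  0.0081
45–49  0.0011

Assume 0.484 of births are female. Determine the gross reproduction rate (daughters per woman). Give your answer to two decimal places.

Proportion female at birth = 0.484.
Sum of ASFRs = 0.0578 + 0.1137 + 0.1414 + 0.1002 + 0.0357 + 0.0081 + 0.0011 = 0.4580
TFR = 5 × 0.4580 = 2.29
GRR = 0.484 × 2.29 = 1.10836

1.11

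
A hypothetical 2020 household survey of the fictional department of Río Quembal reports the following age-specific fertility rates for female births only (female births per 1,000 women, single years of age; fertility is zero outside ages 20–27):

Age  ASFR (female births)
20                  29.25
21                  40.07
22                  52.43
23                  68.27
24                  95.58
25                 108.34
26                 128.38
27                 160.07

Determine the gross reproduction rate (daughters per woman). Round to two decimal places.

0.68

Sum of female ASFRs = 29.25 + 40.07 + 52.43 + 68.27 + 95.58 + 108.34 + 128.38 + 160.07 = 682.39
GRR = 682.39 / 1000 = 0.68239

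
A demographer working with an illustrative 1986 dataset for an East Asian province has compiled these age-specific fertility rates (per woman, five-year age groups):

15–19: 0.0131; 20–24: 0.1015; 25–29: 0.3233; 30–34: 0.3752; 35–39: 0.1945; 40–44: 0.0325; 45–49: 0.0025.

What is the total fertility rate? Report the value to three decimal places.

5.213

Sum of ASFRs = 0.0131 + 0.1015 + 0.3233 + 0.3752 + 0.1945 + 0.0325 + 0.0025 = 1.0426
TFR = 5 × 1.0426 = 5.213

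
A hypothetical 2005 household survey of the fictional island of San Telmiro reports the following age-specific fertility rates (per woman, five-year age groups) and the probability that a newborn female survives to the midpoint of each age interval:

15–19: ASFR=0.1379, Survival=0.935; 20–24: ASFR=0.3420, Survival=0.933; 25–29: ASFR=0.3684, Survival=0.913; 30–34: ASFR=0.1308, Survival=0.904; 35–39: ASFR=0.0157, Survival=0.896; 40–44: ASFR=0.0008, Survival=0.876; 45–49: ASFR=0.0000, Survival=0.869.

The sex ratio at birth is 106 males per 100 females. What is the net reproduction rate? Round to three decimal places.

2.227

Proportion female at birth = 100 / (100 + 106) = 0.48544.
Each age group contributes 5 × ASFR × survival:
  15–19: 5 × 0.1379 × 0.935 = 0.64468
  20–24: 5 × 0.3420 × 0.933 = 1.59543
  25–29: 5 × 0.3684 × 0.913 = 1.68175
  30–34: 5 × 0.1308 × 0.904 = 0.59122
  35–39: 5 × 0.0157 × 0.896 = 0.07034
  40–44: 5 × 0.0008 × 0.876 = 0.00350
  45–49: 5 × 0.0000 × 0.869 = 0.00000
Sum = 4.58692
NRR = 0.48544 × 4.58692 = 2.22667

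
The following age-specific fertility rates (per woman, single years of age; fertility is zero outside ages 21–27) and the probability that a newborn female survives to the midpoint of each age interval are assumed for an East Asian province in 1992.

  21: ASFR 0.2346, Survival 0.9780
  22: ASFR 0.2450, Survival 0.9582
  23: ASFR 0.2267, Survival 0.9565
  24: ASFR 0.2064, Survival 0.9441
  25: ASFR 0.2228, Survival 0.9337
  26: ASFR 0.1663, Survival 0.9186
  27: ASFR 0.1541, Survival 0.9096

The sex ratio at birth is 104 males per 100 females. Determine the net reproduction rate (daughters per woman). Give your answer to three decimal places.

Proportion female at birth = 100 / (100 + 104) = 0.49020.
Survival-weighted fertility by age (1·fₓ·Sₓ):
  21: 1 × 0.2346 × 0.9780 = 0.22944
  22: 1 × 0.2450 × 0.9582 = 0.23476
  23: 1 × 0.2267 × 0.9565 = 0.21684
  24: 1 × 0.2064 × 0.9441 = 0.19486
  25: 1 × 0.2228 × 0.9337 = 0.20803
  26: 1 × 0.1663 × 0.9186 = 0.15276
  27: 1 × 0.1541 × 0.9096 = 0.14017
Sum = 1.37686
NRR = 0.49020 × 1.37686 = 0.67494

0.675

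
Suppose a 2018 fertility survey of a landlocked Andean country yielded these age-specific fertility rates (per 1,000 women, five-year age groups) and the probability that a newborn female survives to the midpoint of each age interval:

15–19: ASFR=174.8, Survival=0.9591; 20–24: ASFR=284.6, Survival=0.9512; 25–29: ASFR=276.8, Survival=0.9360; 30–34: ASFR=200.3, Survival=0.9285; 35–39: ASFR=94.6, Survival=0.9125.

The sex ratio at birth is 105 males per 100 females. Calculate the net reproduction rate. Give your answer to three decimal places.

2.365

Proportion female at birth = 100 / (100 + 105) = 0.48780.
Per-age-group product (5 × ASFR × survival probability):
  15–19: 5 × 174.8/1000 × 0.9591 = 0.83825
  20–24: 5 × 284.6/1000 × 0.9512 = 1.35356
  25–29: 5 × 276.8/1000 × 0.9360 = 1.29542
  30–34: 5 × 200.3/1000 × 0.9285 = 0.92989
  35–39: 5 × 94.6/1000 × 0.9125 = 0.43161
Sum = 4.84873
NRR = 0.48780 × 4.84873 = 2.36521
NRR > 1, so each generation more than replaces itself.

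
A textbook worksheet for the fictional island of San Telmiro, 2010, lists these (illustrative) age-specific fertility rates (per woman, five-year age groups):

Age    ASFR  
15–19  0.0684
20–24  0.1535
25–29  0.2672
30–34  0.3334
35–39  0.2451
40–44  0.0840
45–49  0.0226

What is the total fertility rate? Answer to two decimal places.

5.87

Sum of ASFRs = 0.0684 + 0.1535 + 0.2672 + 0.3334 + 0.2451 + 0.0840 + 0.0226 = 1.1742
TFR = 5 × 1.1742 = 5.871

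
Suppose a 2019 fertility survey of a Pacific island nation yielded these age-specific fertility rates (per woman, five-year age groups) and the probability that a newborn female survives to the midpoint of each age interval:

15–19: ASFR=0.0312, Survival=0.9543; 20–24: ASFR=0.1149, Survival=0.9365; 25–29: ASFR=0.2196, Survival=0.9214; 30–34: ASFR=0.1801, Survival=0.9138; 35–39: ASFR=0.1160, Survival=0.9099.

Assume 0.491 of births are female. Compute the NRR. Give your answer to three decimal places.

Proportion female at birth = 0.491.
Each age group contributes 5 × ASFR × survival:
  15–19: 5 × 0.0312 × 0.9543 = 0.14887
  20–24: 5 × 0.1149 × 0.9365 = 0.53802
  25–29: 5 × 0.2196 × 0.9214 = 1.01170
  30–34: 5 × 0.1801 × 0.9138 = 0.82288
  35–39: 5 × 0.1160 × 0.9099 = 0.52774
Sum = 3.04921
NRR = 0.491 × 3.04921 = 1.49716
An NRR exceeding 1 indicates intrinsic growth under these rates.

1.497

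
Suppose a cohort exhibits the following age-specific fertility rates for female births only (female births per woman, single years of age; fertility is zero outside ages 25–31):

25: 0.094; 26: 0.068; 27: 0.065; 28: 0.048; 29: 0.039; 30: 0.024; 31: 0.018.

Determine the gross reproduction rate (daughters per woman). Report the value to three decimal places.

0.356

Sum of female ASFRs = 0.094 + 0.068 + 0.065 + 0.048 + 0.039 + 0.024 + 0.018 = 0.356
GRR = 0.356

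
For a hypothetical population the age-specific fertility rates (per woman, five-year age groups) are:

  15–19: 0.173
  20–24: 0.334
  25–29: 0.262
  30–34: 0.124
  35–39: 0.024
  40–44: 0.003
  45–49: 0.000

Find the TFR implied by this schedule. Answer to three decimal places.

Sum of ASFRs = 0.173 + 0.334 + 0.262 + 0.124 + 0.024 + 0.003 + 0.000 = 0.920
TFR = 5 × 0.920 = 4.6

4.600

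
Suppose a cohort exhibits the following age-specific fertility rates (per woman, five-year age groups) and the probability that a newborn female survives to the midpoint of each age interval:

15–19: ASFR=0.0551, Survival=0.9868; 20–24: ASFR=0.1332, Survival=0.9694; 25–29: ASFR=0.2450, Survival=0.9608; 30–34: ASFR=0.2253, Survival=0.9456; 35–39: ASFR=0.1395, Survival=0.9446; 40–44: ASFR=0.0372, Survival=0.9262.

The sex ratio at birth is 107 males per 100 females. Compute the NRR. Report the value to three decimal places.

Proportion female at birth = 100 / (100 + 107) = 0.48309.
Weighting each age-specific rate by interval width and survival:
  15–19: 5 × 0.0551 × 0.9868 = 0.27186
  20–24: 5 × 0.1332 × 0.9694 = 0.64562
  25–29: 5 × 0.2450 × 0.9608 = 1.17698
  30–34: 5 × 0.2253 × 0.9456 = 1.06522
  35–39: 5 × 0.1395 × 0.9446 = 0.65886
  40–44: 5 × 0.0372 × 0.9262 = 0.17227
Sum = 3.99081
NRR = 0.48309 × 3.99081 = 1.92792

1.928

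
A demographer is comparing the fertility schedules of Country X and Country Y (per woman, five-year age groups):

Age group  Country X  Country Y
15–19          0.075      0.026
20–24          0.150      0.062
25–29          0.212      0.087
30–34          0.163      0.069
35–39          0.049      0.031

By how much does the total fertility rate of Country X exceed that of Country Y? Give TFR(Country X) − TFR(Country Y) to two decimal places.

1.87

Country X:
  Sum of ASFRs = 0.075 + 0.150 + 0.212 + 0.163 + 0.049 = 0.649
  TFR = 5 × 0.649 = 3.245
Country Y:
  Sum of ASFRs = 0.026 + 0.062 + 0.087 + 0.069 + 0.031 = 0.275
  TFR = 5 × 0.275 = 1.375
Difference = 3.245 − 1.375 = 1.87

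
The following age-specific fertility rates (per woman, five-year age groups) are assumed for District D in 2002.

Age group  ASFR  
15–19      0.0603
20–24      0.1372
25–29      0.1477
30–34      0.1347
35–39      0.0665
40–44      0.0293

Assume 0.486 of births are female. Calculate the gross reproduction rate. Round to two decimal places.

1.40

Proportion female at birth = 0.486.
Sum of ASFRs = 0.0603 + 0.1372 + 0.1477 + 0.1347 + 0.0665 + 0.0293 = 0.5757
TFR = 5 × 0.5757 = 2.8785
GRR = 0.486 × 2.8785 = 1.39895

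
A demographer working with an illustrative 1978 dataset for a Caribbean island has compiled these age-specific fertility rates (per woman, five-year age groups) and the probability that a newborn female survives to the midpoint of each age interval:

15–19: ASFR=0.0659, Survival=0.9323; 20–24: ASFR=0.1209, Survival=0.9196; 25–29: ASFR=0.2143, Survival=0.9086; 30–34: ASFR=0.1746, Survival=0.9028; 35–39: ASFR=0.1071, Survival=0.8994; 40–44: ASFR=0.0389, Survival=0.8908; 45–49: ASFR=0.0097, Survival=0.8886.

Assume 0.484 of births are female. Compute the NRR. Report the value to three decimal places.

Proportion female at birth = 0.484.
Survival-weighted fertility by age (5·fₓ·Sₓ):
  15–19: 5 × 0.0659 × 0.9323 = 0.30719
  20–24: 5 × 0.1209 × 0.9196 = 0.55590
  25–29: 5 × 0.2143 × 0.9086 = 0.97356
  30–34: 5 × 0.1746 × 0.9028 = 0.78814
  35–39: 5 × 0.1071 × 0.8994 = 0.48163
  40–44: 5 × 0.0389 × 0.8908 = 0.17326
  45–49: 5 × 0.0097 × 0.8886 = 0.04310
Sum = 3.32278
NRR = 0.484 × 3.32278 = 1.60823
An NRR exceeding 1 indicates intrinsic growth under these rates.

1.608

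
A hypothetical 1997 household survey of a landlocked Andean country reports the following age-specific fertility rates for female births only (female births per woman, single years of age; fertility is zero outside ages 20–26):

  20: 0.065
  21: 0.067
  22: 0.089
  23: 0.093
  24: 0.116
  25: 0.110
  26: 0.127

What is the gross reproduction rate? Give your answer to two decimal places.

0.67

Sum of female ASFRs = 0.065 + 0.067 + 0.089 + 0.093 + 0.116 + 0.110 + 0.127 = 0.667
GRR = 0.667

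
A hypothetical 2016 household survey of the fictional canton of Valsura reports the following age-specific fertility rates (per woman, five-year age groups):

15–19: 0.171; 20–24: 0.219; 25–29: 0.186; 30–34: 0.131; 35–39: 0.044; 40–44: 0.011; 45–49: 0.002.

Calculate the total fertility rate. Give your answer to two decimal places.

Sum of ASFRs = 0.171 + 0.219 + 0.186 + 0.131 + 0.044 + 0.011 + 0.002 = 0.764
TFR = 5 × 0.764 = 3.82

3.82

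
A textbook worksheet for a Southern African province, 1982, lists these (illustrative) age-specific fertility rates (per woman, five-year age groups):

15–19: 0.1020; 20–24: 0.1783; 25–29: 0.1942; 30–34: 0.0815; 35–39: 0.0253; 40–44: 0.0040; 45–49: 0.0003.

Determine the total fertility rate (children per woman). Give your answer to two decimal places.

Sum of ASFRs = 0.1020 + 0.1783 + 0.1942 + 0.0815 + 0.0253 + 0.0040 + 0.0003 = 0.5856
TFR = 5 × 0.5856 = 2.928

2.93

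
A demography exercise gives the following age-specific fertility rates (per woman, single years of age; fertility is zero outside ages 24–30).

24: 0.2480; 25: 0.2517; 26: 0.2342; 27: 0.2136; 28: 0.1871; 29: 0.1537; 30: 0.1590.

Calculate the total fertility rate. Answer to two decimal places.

1.45

Sum of ASFRs = 0.2480 + 0.2517 + 0.2342 + 0.2136 + 0.1871 + 0.1537 + 0.1590 = 1.4473
TFR = 1.4473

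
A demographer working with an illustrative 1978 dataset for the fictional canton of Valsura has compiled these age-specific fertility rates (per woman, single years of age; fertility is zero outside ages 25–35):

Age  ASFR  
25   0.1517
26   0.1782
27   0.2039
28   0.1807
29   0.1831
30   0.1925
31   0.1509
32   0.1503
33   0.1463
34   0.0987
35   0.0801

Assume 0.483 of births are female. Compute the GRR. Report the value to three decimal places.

Proportion female at birth = 0.483.
Sum of ASFRs = 0.1517 + 0.1782 + 0.2039 + 0.1807 + 0.1831 + 0.1925 + 0.1509 + 0.1503 + 0.1463 + 0.0987 + 0.0801 = 1.7164
TFR = 1.7164
GRR = 0.483 × 1.7164 = 0.82902

0.829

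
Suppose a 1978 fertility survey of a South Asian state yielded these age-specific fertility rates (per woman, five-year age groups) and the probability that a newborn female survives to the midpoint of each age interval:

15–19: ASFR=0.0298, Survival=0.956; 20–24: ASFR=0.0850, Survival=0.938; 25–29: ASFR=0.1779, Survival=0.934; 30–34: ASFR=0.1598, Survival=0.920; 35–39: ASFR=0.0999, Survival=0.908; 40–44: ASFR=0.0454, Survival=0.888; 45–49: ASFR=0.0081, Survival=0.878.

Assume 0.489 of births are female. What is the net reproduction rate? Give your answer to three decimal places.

Proportion female at birth = 0.489.
Per-age-group product (5 × ASFR × survival probability):
  15–19: 5 × 0.0298 × 0.956 = 0.14244
  20–24: 5 × 0.0850 × 0.938 = 0.39865
  25–29: 5 × 0.1779 × 0.934 = 0.83079
  30–34: 5 × 0.1598 × 0.920 = 0.73508
  35–39: 5 × 0.0999 × 0.908 = 0.45355
  40–44: 5 × 0.0454 × 0.888 = 0.20158
  45–49: 5 × 0.0081 × 0.878 = 0.03556
Sum = 2.79765
NRR = 0.489 × 2.79765 = 1.36805

1.368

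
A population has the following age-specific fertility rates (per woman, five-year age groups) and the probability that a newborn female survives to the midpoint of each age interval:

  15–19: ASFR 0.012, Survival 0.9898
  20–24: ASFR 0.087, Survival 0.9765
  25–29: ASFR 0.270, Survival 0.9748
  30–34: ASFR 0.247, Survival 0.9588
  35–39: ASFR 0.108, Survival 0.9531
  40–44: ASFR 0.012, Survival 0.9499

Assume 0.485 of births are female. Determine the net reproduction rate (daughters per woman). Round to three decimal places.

1.725

Proportion female at birth = 0.485.
Weighting each age-specific rate by interval width and survival:
  15–19: 5 × 0.012 × 0.9898 = 0.05939
  20–24: 5 × 0.087 × 0.9765 = 0.42478
  25–29: 5 × 0.270 × 0.9748 = 1.31598
  30–34: 5 × 0.247 × 0.9588 = 1.18412
  35–39: 5 × 0.108 × 0.9531 = 0.51467
  40–44: 5 × 0.012 × 0.9499 = 0.05699
Sum = 3.55593
NRR = 0.485 × 3.55593 = 1.72463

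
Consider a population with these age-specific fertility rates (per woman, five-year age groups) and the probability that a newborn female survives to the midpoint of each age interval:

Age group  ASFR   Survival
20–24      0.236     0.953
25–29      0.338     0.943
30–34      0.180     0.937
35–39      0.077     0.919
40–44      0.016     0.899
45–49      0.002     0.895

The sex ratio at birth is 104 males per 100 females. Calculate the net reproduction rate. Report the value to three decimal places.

1.959

Proportion female at birth = 100 / (100 + 104) = 0.49020.
Per-age-group product (5 × ASFR × survival probability):
  20–24: 5 × 0.236 × 0.953 = 1.12454
  25–29: 5 × 0.338 × 0.943 = 1.59367
  30–34: 5 × 0.180 × 0.937 = 0.84330
  35–39: 5 × 0.077 × 0.919 = 0.35382
  40–44: 5 × 0.016 × 0.899 = 0.07192
  45–49: 5 × 0.002 × 0.895 = 0.00895
Sum = 3.99620
NRR = 0.49020 × 3.99620 = 1.95894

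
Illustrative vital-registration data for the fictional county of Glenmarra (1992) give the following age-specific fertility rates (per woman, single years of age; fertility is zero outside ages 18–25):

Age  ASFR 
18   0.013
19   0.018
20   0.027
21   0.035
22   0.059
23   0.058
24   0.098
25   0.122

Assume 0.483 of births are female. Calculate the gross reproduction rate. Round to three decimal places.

0.208

Proportion female at birth = 0.483.
Sum of ASFRs = 0.013 + 0.018 + 0.027 + 0.035 + 0.059 + 0.058 + 0.098 + 0.122 = 0.430
TFR = 0.43
GRR = 0.483 × 0.43 = 0.20769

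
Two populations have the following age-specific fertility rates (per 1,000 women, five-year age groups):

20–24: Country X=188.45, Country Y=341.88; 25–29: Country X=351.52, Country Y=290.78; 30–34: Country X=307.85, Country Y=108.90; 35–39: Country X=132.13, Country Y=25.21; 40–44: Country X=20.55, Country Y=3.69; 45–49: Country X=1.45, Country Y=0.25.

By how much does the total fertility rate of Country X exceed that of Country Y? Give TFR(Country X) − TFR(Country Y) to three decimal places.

1.156

Country X:
  Sum of ASFRs = 188.45 + 351.52 + 307.85 + 132.13 + 20.55 + 1.45 = 1001.95
  TFR = 5 × 1001.95 / 1000 = 5.00975
Country Y:
  Sum of ASFRs = 341.88 + 290.78 + 108.90 + 25.21 + 3.69 + 0.25 = 770.71
  TFR = 5 × 770.71 / 1000 = 3.85355
Difference = 5.00975 − 3.85355 = 1.1562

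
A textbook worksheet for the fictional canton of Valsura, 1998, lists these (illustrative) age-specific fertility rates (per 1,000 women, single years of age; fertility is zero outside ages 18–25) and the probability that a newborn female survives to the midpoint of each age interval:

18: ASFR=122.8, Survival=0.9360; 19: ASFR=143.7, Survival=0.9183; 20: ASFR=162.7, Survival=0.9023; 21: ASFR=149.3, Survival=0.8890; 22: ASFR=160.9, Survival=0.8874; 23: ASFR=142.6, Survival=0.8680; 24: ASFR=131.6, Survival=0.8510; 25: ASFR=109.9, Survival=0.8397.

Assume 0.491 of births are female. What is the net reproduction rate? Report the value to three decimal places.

Proportion female at birth = 0.491.
Per-age-group product (1 × ASFR × survival probability):
  18: 1 × 122.8/1000 × 0.9360 = 0.11494
  19: 1 × 143.7/1000 × 0.9183 = 0.13196
  20: 1 × 162.7/1000 × 0.9023 = 0.14680
  21: 1 × 149.3/1000 × 0.8890 = 0.13273
  22: 1 × 160.9/1000 × 0.8874 = 0.14278
  23: 1 × 142.6/1000 × 0.8680 = 0.12378
  24: 1 × 131.6/1000 × 0.8510 = 0.11199
  25: 1 × 109.9/1000 × 0.8397 = 0.09228
Sum = 0.99726
NRR = 0.491 × 0.99726 = 0.48965
An NRR under 1 implies long-run decline under these rates.

0.490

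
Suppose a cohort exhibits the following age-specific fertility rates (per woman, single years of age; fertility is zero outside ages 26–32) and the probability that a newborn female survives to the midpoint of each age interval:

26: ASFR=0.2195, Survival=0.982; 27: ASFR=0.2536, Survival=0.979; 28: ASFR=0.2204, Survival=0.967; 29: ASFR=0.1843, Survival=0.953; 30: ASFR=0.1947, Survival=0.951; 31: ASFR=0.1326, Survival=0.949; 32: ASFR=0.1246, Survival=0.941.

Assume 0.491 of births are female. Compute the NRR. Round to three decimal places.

0.629

Proportion female at birth = 0.491.
Survival-weighted fertility by age (1·fₓ·Sₓ):
  26: 1 × 0.2195 × 0.982 = 0.21555
  27: 1 × 0.2536 × 0.979 = 0.24827
  28: 1 × 0.2204 × 0.967 = 0.21313
  29: 1 × 0.1843 × 0.953 = 0.17564
  30: 1 × 0.1947 × 0.951 = 0.18516
  31: 1 × 0.1326 × 0.949 = 0.12584
  32: 1 × 0.1246 × 0.941 = 0.11725
Sum = 1.28084
NRR = 0.491 × 1.28084 = 0.62889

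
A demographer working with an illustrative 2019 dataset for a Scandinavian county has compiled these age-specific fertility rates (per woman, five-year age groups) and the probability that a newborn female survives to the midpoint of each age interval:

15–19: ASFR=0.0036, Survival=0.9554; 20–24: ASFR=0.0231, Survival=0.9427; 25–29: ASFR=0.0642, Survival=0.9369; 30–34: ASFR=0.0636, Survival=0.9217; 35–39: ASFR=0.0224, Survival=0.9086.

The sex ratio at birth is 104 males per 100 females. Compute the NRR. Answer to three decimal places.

0.403

Proportion female at birth = 100 / (100 + 104) = 0.49020.
Weighting each age-specific rate by interval width and survival:
  15–19: 5 × 0.0036 × 0.9554 = 0.01720
  20–24: 5 × 0.0231 × 0.9427 = 0.10888
  25–29: 5 × 0.0642 × 0.9369 = 0.30074
  30–34: 5 × 0.0636 × 0.9217 = 0.29310
  35–39: 5 × 0.0224 × 0.9086 = 0.10176
Sum = 0.82168
NRR = 0.49020 × 0.82168 = 0.40279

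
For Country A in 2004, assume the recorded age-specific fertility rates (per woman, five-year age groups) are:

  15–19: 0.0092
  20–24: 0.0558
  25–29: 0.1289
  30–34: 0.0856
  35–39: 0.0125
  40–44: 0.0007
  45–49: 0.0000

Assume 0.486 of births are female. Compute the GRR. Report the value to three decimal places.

Proportion female at birth = 0.486.
Sum of ASFRs = 0.0092 + 0.0558 + 0.1289 + 0.0856 + 0.0125 + 0.0007 + 0.0000 = 0.2927
TFR = 5 × 0.2927 = 1.4635
GRR = 0.486 × 1.4635 = 0.71126

0.711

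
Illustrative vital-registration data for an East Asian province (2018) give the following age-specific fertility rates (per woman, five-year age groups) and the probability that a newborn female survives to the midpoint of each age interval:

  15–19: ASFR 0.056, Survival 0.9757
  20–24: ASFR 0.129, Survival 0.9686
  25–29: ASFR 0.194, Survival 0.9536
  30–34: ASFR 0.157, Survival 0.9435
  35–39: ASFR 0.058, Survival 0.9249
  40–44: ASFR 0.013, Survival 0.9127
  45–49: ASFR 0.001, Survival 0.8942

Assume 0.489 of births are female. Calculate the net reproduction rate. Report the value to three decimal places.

1.416

Proportion female at birth = 0.489.
Weighting each age-specific rate by interval width and survival:
  15–19: 5 × 0.056 × 0.9757 = 0.27320
  20–24: 5 × 0.129 × 0.9686 = 0.62475
  25–29: 5 × 0.194 × 0.9536 = 0.92499
  30–34: 5 × 0.157 × 0.9435 = 0.74065
  35–39: 5 × 0.058 × 0.9249 = 0.26822
  40–44: 5 × 0.013 × 0.9127 = 0.05933
  45–49: 5 × 0.001 × 0.8942 = 0.00447
Sum = 2.89561
NRR = 0.489 × 2.89561 = 1.41595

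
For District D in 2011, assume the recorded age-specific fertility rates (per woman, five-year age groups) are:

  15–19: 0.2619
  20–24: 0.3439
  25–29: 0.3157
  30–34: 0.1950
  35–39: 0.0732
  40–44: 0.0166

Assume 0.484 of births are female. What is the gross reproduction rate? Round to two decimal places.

Proportion female at birth = 0.484.
Sum of ASFRs = 0.2619 + 0.3439 + 0.3157 + 0.1950 + 0.0732 + 0.0166 = 1.2063
TFR = 5 × 1.2063 = 6.0315
GRR = 0.484 × 6.0315 = 2.91925

2.92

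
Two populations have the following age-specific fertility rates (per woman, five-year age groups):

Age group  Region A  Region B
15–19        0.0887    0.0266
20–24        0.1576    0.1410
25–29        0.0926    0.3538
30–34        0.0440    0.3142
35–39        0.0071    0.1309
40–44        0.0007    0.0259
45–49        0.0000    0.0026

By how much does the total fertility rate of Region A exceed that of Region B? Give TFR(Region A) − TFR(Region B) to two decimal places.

Region A:
  Sum of ASFRs = 0.0887 + 0.1576 + 0.0926 + 0.0440 + 0.0071 + 0.0007 + 0.0000 = 0.3907
  TFR = 5 × 0.3907 = 1.9535
Region B:
  Sum of ASFRs = 0.0266 + 0.1410 + 0.3538 + 0.3142 + 0.1309 + 0.0259 + 0.0026 = 0.9950
  TFR = 5 × 0.9950 = 4.975
Difference = 1.9535 − 4.975 = -3.0215

-3.02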